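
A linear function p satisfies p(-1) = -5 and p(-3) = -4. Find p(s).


p(s) = ms + b. Using p(-1)=-5, p(-3)=-4:
m = (-5 + 4)/(-1 + 3) = -1/2 = -1/2
b = -5 - m*(-1) = -5 - 1/2 = -11/2
p(s) = -(1/2)s - (11/2)


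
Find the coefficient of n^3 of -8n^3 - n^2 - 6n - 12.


Read off the coefficient of n^3: -8


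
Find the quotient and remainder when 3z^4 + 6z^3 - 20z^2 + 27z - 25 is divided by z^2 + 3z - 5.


(3z^4 + 6z^3 - 20z^2 + 27z - 25) / (z^2 + 3z - 5)
Step 1: 3z^2 * (z^2 + 3z - 5) = 3z^4 + 9z^3 - 15z^2; subtract.
Step 2: -3z * (z^2 + 3z - 5) = -3z^3 - 9z^2 + 15z; subtract.
Step 3: 4 * (z^2 + 3z - 5) = 4z^2 + 12z - 20; subtract.
Quotient: 3z^2 - 3z + 4, Remainder: -5


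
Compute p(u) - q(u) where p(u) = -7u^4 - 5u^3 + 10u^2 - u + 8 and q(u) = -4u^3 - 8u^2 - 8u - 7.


Distribute the minus sign:
  (-7u^4 - 5u^3 + 10u^2 - u + 8)
- (-4u^3 - 8u^2 - 8u - 7)
Negate second polynomial: 4u^3 + 8u^2 + 8u + 7
Add: -7u^4 - u^3 + 18u^2 + 7u + 15


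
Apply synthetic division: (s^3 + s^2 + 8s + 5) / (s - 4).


Synthetic division with c = 4. Coefficients: 1, 1, 8, 5
Bring down 1.
  1 * 4 = 4; 4 + 1 = 5
  5 * 4 = 20; 20 + 8 = 28
  28 * 4 = 112; 112 + 5 = 117
Quotient: s^2 + 5s + 28, Remainder: 117


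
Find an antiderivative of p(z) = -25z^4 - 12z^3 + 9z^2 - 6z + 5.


Reverse power rule on each term:
  ∫ -25z^4 dz = -5z^5
  ∫ -12z^3 dz = -3z^4
  ∫ 9z^2 dz = 3z^3
  ∫ -6z dz = -3z^2
  ∫ 5 dz = 5z
F(z) = -5z^5 - 3z^4 + 3z^3 - 3z^2 + 5z + C


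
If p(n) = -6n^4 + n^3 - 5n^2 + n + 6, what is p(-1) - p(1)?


p(-1) = -7
p(1) = -3
p(-1) - p(1) = -7 + 3 = -4


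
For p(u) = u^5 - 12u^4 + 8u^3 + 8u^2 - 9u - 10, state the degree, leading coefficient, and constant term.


Highest power of u is 5, with coefficient 1. Constant term is -10.
Degree = 5, leading coefficient = 1, constant term = -10


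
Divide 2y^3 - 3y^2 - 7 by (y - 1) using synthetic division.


Synthetic division with c = 1. Coefficients: 2, -3, 0, -7
Bring down 2.
  2 * 1 = 2; 2 - 3 = -1
  -1 * 1 = -1; -1 + 0 = -1
  -1 * 1 = -1; -1 - 7 = -8
Quotient: 2y^2 - y - 1, Remainder: -8


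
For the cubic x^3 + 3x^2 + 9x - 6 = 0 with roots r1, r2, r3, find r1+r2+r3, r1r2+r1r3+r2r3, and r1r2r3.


Monic cubic x^3+bx^2+cx+d=0: sum=-b, pairwise sum=c, product=-d.
b=3, c=9, d=-6
r1+r2+r3 = -3
r1r2+r1r3+r2r3 = 9
r1r2r3 = 6


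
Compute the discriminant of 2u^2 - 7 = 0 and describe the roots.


D = b^2 - 4ac = (0)^2 - 4(2)(-7) = 0 + 56 = 56
Since D > 0: two distinct irrational roots


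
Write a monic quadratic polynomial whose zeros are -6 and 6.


p(s) = (s + 6)(s - 6)
Expand: s^2 - 36


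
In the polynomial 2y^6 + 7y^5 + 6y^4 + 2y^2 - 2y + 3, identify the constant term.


Read off the constant term: 3


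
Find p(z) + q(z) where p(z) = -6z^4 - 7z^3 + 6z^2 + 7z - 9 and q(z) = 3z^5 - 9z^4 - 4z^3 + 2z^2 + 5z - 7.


Align terms by degree and add:
  -6z^4 - 7z^3 + 6z^2 + 7z - 9
+ 3z^5 - 9z^4 - 4z^3 + 2z^2 + 5z - 7
= 3z^5 - 15z^4 - 11z^3 + 8z^2 + 12z - 16


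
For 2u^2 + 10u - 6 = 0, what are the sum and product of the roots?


For au^2+bu+c=0: sum = -b/a, product = c/a.
a=2, b=10, c=-6
Sum = -(10)/2 = -5
Product = (-6)/2 = -3


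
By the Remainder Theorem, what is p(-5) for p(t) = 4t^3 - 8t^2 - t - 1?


By the Remainder Theorem, the remainder equals p(-5):
  4*(-5)^3 = -500
  -8*(-5)^2 = -200
  -1*(-5)^1 = 5
  constant: -1
Sum: -500 - 200 + 5 - 1 = -696


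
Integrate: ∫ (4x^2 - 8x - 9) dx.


Reverse power rule on each term:
  ∫ 4x^2 dx = (4/3)x^3
  ∫ -8x dx = -4x^2
  ∫ -9 dx = -9x
F(x) = (4/3)x^3 - 4x^2 - 9x + C


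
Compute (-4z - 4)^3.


Expand (-4z - 4)^3 by repeated multiplication:
  (-4z - 4)^2 = 16z^2 + 32z + 16
= -64z^3 - 192z^2 - 192z - 64


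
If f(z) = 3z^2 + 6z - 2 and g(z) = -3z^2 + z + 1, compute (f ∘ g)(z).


Substitute g(z) into f:
f(g(z)) = 3*(-3z^2 + z + 1)^2 + 6*(-3z^2 + z + 1) + (-2)
(-3z^2 + z + 1)^2 = 9z^4 - 6z^3 - 5z^2 + 2z + 1
Expand and combine: 27z^4 - 18z^3 - 33z^2 + 12z + 7


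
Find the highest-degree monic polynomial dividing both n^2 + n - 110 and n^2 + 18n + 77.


Factor each:
  n^2 + n - 110 = (n + 11)(n - 10)
  n^2 + 18n + 77 = (n + 11)(n + 7)
Common monic factor: n + 11


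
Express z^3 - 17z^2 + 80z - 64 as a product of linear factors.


Try integer roots (divisors of -64). z=1: p(1)=0.
Divide out (z - 1): quotient is z^2 - 16z + 64.
Factor the quadratic: (z - 8)(z - 8)
Result: (z - 1)(z - 8)(z - 8)


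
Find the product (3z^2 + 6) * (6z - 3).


Distribute each term of the first polynomial:
  (3z^2)(6z - 3) = 18z^3 - 9z^2
  (6)(6z - 3) = 36z - 18
Sum: 18z^3 - 9z^2 + 36z - 18


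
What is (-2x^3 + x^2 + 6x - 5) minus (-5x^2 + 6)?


Distribute the minus sign:
  (-2x^3 + x^2 + 6x - 5)
- (-5x^2 + 6)
Negate second polynomial: 5x^2 - 6
Add: -2x^3 + 6x^2 + 6x - 11


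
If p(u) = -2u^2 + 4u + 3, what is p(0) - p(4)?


p(0) = 3
p(4) = -13
p(0) - p(4) = 3 + 13 = 16


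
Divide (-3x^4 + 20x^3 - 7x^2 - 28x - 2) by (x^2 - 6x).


(-3x^4 + 20x^3 - 7x^2 - 28x - 2) / (x^2 - 6x)
Step 1: -3x^2 * (x^2 - 6x) = -3x^4 + 18x^3; subtract.
Step 2: 2x * (x^2 - 6x) = 2x^3 - 12x^2; subtract.
Step 3: 5 * (x^2 - 6x) = 5x^2 - 30x; subtract.
Quotient: -3x^2 + 2x + 5, Remainder: 2x - 2


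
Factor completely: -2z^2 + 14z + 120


Roots satisfy r1 + r2 = -b/a = 7 and r1*r2 = c/a = -60.
So r1 = -5, r2 = 12.
-2z^2 + 14z + 120 = -2(z - r1)(z - r2) = -2(z + 5)(z - 12)


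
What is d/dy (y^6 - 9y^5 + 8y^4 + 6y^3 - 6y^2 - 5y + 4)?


Apply the power rule term by term:
  d/dy(y^6) = 6y^5
  d/dy(-9y^5) = -45y^4
  d/dy(8y^4) = 32y^3
  d/dy(6y^3) = 18y^2
  d/dy(-6y^2) = -12y
  d/dy(-5y) = -5
  d/dy(4) = 0
p'(y) = 6y^5 - 45y^4 + 32y^3 + 18y^2 - 12y - 5


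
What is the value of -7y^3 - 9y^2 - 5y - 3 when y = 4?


Using direct substitution:
  -7 * (4)^3 = -448
  -9 * (4)^2 = -144
  -5 * (4)^1 = -20
  constant: -3
Sum = -448 - 144 - 20 - 3 = -615


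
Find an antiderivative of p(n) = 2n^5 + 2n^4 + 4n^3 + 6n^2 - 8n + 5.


Reverse power rule on each term:
  ∫ 2n^5 dn = (1/3)n^6
  ∫ 2n^4 dn = (2/5)n^5
  ∫ 4n^3 dn = n^4
  ∫ 6n^2 dn = 2n^3
  ∫ -8n dn = -4n^2
  ∫ 5 dn = 5n
F(n) = (1/3)n^6 + (2/5)n^5 + n^4 + 2n^3 - 4n^2 + 5n + C


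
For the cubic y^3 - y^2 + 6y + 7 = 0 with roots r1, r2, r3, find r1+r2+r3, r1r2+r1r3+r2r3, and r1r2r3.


Monic cubic y^3+by^2+cy+d=0: sum=-b, pairwise sum=c, product=-d.
b=-1, c=6, d=7
r1+r2+r3 = 1
r1r2+r1r3+r2r3 = 6
r1r2r3 = -7


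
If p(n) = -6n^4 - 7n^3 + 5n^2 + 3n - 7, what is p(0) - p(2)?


p(0) = -7
p(2) = -133
p(0) - p(2) = -7 + 133 = 126


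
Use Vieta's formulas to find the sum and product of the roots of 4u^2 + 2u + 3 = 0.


For au^2+bu+c=0: sum = -b/a, product = c/a.
a=4, b=2, c=3
Sum = -(2)/4 = -1/2
Product = (3)/4 = 3/4


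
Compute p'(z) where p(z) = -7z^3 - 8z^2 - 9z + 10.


Apply the power rule term by term:
  d/dz(-7z^3) = -21z^2
  d/dz(-8z^2) = -16z
  d/dz(-9z) = -9
  d/dz(10) = 0
p'(z) = -21z^2 - 16z - 9


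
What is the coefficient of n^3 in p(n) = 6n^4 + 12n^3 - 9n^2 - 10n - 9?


Read off the coefficient of n^3: 12


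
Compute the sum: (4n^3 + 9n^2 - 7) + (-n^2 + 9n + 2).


Align terms by degree and add:
  4n^3 + 9n^2 - 7
  -n^2 + 9n + 2
= 4n^3 + 8n^2 + 9n - 5


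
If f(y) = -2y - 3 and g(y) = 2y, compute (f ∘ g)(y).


Substitute g(y) into f:
f(g(y)) = -2*(2y) + (-3)
Expand and combine: -4y - 3


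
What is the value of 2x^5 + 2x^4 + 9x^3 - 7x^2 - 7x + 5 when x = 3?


Using direct substitution:
  2 * (3)^5 = 486
  2 * (3)^4 = 162
  9 * (3)^3 = 243
  -7 * (3)^2 = -63
  -7 * (3)^1 = -21
  constant: 5
Sum = 486 + 162 + 243 - 63 - 21 + 5 = 812


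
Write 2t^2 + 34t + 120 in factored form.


Roots satisfy r1 + r2 = -b/a = -17 and r1*r2 = c/a = 60.
So r1 = -5, r2 = -12.
2t^2 + 34t + 120 = 2(t - r1)(t - r2) = 2(t + 5)(t + 12)


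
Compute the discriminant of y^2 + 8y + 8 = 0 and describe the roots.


D = b^2 - 4ac = (8)^2 - 4(1)(8) = 64 - 32 = 32
Since D > 0: two distinct irrational roots


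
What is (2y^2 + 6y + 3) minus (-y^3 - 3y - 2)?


Distribute the minus sign:
  (2y^2 + 6y + 3)
- (-y^3 - 3y - 2)
Negate second polynomial: y^3 + 3y + 2
Add: y^3 + 2y^2 + 9y + 5


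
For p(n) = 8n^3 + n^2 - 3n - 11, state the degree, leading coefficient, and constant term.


Highest power of n is 3, with coefficient 8. Constant term is -11.
Degree = 3, leading coefficient = 8, constant term = -11


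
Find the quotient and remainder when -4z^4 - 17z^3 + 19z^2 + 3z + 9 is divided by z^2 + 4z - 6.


(-4z^4 - 17z^3 + 19z^2 + 3z + 9) / (z^2 + 4z - 6)
Step 1: -4z^2 * (z^2 + 4z - 6) = -4z^4 - 16z^3 + 24z^2; subtract.
Step 2: -z * (z^2 + 4z - 6) = -z^3 - 4z^2 + 6z; subtract.
Step 3: -1 * (z^2 + 4z - 6) = -z^2 - 4z + 6; subtract.
Quotient: -4z^2 - z - 1, Remainder: z + 3


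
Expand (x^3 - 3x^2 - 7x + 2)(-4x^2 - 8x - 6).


Distribute each term of the first polynomial:
  (x^3)(-4x^2 - 8x - 6) = -4x^5 - 8x^4 - 6x^3
  (-3x^2)(-4x^2 - 8x - 6) = 12x^4 + 24x^3 + 18x^2
  (-7x)(-4x^2 - 8x - 6) = 28x^3 + 56x^2 + 42x
  (2)(-4x^2 - 8x - 6) = -8x^2 - 16x - 12
Sum: -4x^5 + 4x^4 + 46x^3 + 66x^2 + 26x - 12


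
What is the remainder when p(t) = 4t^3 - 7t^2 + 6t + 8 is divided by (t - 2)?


By the Remainder Theorem, the remainder equals p(2):
  4*(2)^3 = 32
  -7*(2)^2 = -28
  6*(2)^1 = 12
  constant: 8
Sum: 32 - 28 + 12 + 8 = 24


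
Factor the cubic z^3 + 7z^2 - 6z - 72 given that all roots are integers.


Try integer roots (divisors of -72). z=-4: p(-4)=0.
Divide out (z + 4): quotient is z^2 + 3z - 18.
Factor the quadratic: (z + 6)(z - 3)
Result: (z + 4)(z + 6)(z - 3)


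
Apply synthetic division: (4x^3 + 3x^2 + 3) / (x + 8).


Synthetic division with c = -8. Coefficients: 4, 3, 0, 3
Bring down 4.
  4 * -8 = -32; -32 + 3 = -29
  -29 * -8 = 232; 232 + 0 = 232
  232 * -8 = -1856; -1856 + 3 = -1853
Quotient: 4x^2 - 29x + 232, Remainder: -1853


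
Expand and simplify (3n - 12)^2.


Expand (3n - 12)^2 by repeated multiplication:
= 9n^2 - 72n + 144


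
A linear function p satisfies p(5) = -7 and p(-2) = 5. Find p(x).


p(x) = mx + b. Using p(5)=-7, p(-2)=5:
m = (-7 - 5)/(5 + 2) = -12/7 = -12/7
b = -7 - m*(5) = -7 + 60/7 = 11/7
p(x) = -(12/7)x + (11/7)


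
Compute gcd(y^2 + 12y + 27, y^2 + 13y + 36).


Factor each:
  y^2 + 12y + 27 = (y + 9)(y + 3)
  y^2 + 13y + 36 = (y + 9)(y + 4)
Common monic factor: y + 9


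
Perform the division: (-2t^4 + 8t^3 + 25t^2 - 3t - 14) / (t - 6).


(-2t^4 + 8t^3 + 25t^2 - 3t - 14) / (t - 6)
Step 1: -2t^3 * (t - 6) = -2t^4 + 12t^3; subtract.
Step 2: -4t^2 * (t - 6) = -4t^3 + 24t^2; subtract.
Step 3: t * (t - 6) = t^2 - 6t; subtract.
Step 4: 3 * (t - 6) = 3t - 18; subtract.
Quotient: -2t^3 - 4t^2 + t + 3, Remainder: 4


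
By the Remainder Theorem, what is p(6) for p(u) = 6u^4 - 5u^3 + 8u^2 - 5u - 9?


By the Remainder Theorem, the remainder equals p(6):
  6*(6)^4 = 7776
  -5*(6)^3 = -1080
  8*(6)^2 = 288
  -5*(6)^1 = -30
  constant: -9
Sum: 7776 - 1080 + 288 - 30 - 9 = 6945


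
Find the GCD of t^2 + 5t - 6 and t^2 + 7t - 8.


Factor each:
  t^2 + 5t - 6 = (t - 1)(t + 6)
  t^2 + 7t - 8 = (t - 1)(t + 8)
Common monic factor: t - 1


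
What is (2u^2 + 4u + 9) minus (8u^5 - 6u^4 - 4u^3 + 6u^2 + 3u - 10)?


Distribute the minus sign:
  (2u^2 + 4u + 9)
- (8u^5 - 6u^4 - 4u^3 + 6u^2 + 3u - 10)
Negate second polynomial: -8u^5 + 6u^4 + 4u^3 - 6u^2 - 3u + 10
Add: -8u^5 + 6u^4 + 4u^3 - 4u^2 + u + 19


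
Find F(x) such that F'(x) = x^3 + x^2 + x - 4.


Reverse power rule on each term:
  ∫ x^3 dx = (1/4)x^4
  ∫ x^2 dx = (1/3)x^3
  ∫ x dx = (1/2)x^2
  ∫ -4 dx = -4x
F(x) = (1/4)x^4 + (1/3)x^3 + (1/2)x^2 - 4x + C


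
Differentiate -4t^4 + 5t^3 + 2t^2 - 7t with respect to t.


Apply the power rule term by term:
  d/dt(-4t^4) = -16t^3
  d/dt(5t^3) = 15t^2
  d/dt(2t^2) = 4t
  d/dt(-7t) = -7
p'(t) = -16t^3 + 15t^2 + 4t - 7


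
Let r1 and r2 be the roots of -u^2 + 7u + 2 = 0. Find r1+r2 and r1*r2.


For au^2+bu+c=0: sum = -b/a, product = c/a.
a=-1, b=7, c=2
Sum = -(7)/-1 = 7
Product = (2)/-1 = -2


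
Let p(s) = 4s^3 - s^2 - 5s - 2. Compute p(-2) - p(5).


p(-2) = -28
p(5) = 448
p(-2) - p(5) = -28 - 448 = -476


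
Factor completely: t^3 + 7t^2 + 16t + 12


Try integer roots (divisors of 12). t=-2: p(-2)=0.
Divide out (t + 2): quotient is t^2 + 5t + 6.
Factor the quadratic: (t + 3)(t + 2)
Result: (t + 2)(t + 3)(t + 2)


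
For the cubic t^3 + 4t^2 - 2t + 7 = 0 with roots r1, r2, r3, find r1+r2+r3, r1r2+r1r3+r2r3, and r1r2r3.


Monic cubic t^3+bt^2+ct+d=0: sum=-b, pairwise sum=c, product=-d.
b=4, c=-2, d=7
r1+r2+r3 = -4
r1r2+r1r3+r2r3 = -2
r1r2r3 = -7


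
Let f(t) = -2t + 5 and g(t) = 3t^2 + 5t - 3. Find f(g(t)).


Substitute g(t) into f:
f(g(t)) = -2*(3t^2 + 5t - 3) + 5
Expand and combine: -6t^2 - 10t + 11


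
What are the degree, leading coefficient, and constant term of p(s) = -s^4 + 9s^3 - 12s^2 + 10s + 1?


Highest power of s is 4, with coefficient -1. Constant term is 1.
Degree = 4, leading coefficient = -1, constant term = 1


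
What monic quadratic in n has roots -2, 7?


p(n) = (n + 2)(n - 7)
Expand: n^2 - 5n - 14


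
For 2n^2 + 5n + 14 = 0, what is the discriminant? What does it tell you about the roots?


D = b^2 - 4ac = (5)^2 - 4(2)(14) = 25 - 112 = -87
Since D < 0: two complex conjugate roots (no real roots)


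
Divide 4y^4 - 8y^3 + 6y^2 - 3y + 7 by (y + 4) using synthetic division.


Synthetic division with c = -4. Coefficients: 4, -8, 6, -3, 7
Bring down 4.
  4 * -4 = -16; -16 - 8 = -24
  -24 * -4 = 96; 96 + 6 = 102
  102 * -4 = -408; -408 - 3 = -411
  -411 * -4 = 1644; 1644 + 7 = 1651
Quotient: 4y^3 - 24y^2 + 102y - 411, Remainder: 1651


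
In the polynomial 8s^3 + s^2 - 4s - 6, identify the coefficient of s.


Read off the coefficient of s: -4


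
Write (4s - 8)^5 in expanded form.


Expand (4s - 8)^5 by repeated multiplication:
  (4s - 8)^2 = 16s^2 - 64s + 64
  (4s - 8)^3 = 64s^3 - 384s^2 + 768s - 512
  (4s - 8)^4 = 256s^4 - 2048s^3 + 6144s^2 - 8192s + 4096
= 1024s^5 - 10240s^4 + 40960s^3 - 81920s^2 + 81920s - 32768


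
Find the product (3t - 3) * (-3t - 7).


Distribute each term of the first polynomial:
  (3t)(-3t - 7) = -9t^2 - 21t
  (-3)(-3t - 7) = 9t + 21
Sum: -9t^2 - 12t + 21


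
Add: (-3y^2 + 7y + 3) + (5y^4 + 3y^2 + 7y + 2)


Align terms by degree and add:
  -3y^2 + 7y + 3
+ 5y^4 + 3y^2 + 7y + 2
= 5y^4 + 14y + 5


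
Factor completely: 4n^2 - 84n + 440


Roots satisfy r1 + r2 = -b/a = 21 and r1*r2 = c/a = 110.
So r1 = 10, r2 = 11.
4n^2 - 84n + 440 = 4(n - r1)(n - r2) = 4(n - 10)(n - 11)


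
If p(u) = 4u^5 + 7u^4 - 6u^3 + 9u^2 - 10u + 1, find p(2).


Using direct substitution:
  4 * (2)^5 = 128
  7 * (2)^4 = 112
  -6 * (2)^3 = -48
  9 * (2)^2 = 36
  -10 * (2)^1 = -20
  constant: 1
Sum = 128 + 112 - 48 + 36 - 20 + 1 = 209


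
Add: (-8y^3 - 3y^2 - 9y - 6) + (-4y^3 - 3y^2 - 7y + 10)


Align terms by degree and add:
  -8y^3 - 3y^2 - 9y - 6
  -4y^3 - 3y^2 - 7y + 10
= -12y^3 - 6y^2 - 16y + 4


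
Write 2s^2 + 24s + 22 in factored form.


Roots satisfy r1 + r2 = -b/a = -12 and r1*r2 = c/a = 11.
So r1 = -1, r2 = -11.
2s^2 + 24s + 22 = 2(s - r1)(s - r2) = 2(s + 1)(s + 11)


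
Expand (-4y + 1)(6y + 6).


Distribute each term of the first polynomial:
  (-4y)(6y + 6) = -24y^2 - 24y
  (1)(6y + 6) = 6y + 6
Sum: -24y^2 - 18y + 6


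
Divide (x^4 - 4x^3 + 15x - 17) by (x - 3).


(x^4 - 4x^3 + 15x - 17) / (x - 3)
Step 1: x^3 * (x - 3) = x^4 - 3x^3; subtract.
Step 2: -x^2 * (x - 3) = -x^3 + 3x^2; subtract.
Step 3: -3x * (x - 3) = -3x^2 + 9x; subtract.
Step 4: 6 * (x - 3) = 6x - 18; subtract.
Quotient: x^3 - x^2 - 3x + 6, Remainder: 1


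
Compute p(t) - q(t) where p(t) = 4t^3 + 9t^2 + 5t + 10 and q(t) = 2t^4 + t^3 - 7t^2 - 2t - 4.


Distribute the minus sign:
  (4t^3 + 9t^2 + 5t + 10)
- (2t^4 + t^3 - 7t^2 - 2t - 4)
Negate second polynomial: -2t^4 - t^3 + 7t^2 + 2t + 4
Add: -2t^4 + 3t^3 + 16t^2 + 7t + 14


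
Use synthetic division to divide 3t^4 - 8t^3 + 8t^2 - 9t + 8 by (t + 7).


Synthetic division with c = -7. Coefficients: 3, -8, 8, -9, 8
Bring down 3.
  3 * -7 = -21; -21 - 8 = -29
  -29 * -7 = 203; 203 + 8 = 211
  211 * -7 = -1477; -1477 - 9 = -1486
  -1486 * -7 = 10402; 10402 + 8 = 10410
Quotient: 3t^3 - 29t^2 + 211t - 1486, Remainder: 10410


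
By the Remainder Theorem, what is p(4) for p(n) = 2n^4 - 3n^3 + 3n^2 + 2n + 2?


By the Remainder Theorem, the remainder equals p(4):
  2*(4)^4 = 512
  -3*(4)^3 = -192
  3*(4)^2 = 48
  2*(4)^1 = 8
  constant: 2
Sum: 512 - 192 + 48 + 8 + 2 = 378


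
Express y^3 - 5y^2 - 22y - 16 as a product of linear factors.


Try integer roots (divisors of -16). y=8: p(8)=0.
Divide out (y - 8): quotient is y^2 + 3y + 2.
Factor the quadratic: (y + 2)(y + 1)
Result: (y - 8)(y + 2)(y + 1)


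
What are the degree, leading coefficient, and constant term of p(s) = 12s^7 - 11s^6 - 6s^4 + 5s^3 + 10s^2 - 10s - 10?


Highest power of s is 7, with coefficient 12. Constant term is -10.
Degree = 7, leading coefficient = 12, constant term = -10


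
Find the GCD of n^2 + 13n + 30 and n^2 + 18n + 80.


Factor each:
  n^2 + 13n + 30 = (n + 10)(n + 3)
  n^2 + 18n + 80 = (n + 10)(n + 8)
Common monic factor: n + 10


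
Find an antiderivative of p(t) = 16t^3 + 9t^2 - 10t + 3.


Reverse power rule on each term:
  ∫ 16t^3 dt = 4t^4
  ∫ 9t^2 dt = 3t^3
  ∫ -10t dt = -5t^2
  ∫ 3 dt = 3t
F(t) = 4t^4 + 3t^3 - 5t^2 + 3t + C


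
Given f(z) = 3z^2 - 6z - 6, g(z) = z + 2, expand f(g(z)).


Substitute g(z) into f:
f(g(z)) = 3*(z + 2)^2 + (-6)*(z + 2) + (-6)
(z + 2)^2 = z^2 + 4z + 4
Expand and combine: 3z^2 + 6z - 6


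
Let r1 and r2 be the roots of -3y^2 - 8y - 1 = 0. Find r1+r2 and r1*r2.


For ay^2+by+c=0: sum = -b/a, product = c/a.
a=-3, b=-8, c=-1
Sum = -(-8)/-3 = -8/3
Product = (-1)/-3 = 1/3


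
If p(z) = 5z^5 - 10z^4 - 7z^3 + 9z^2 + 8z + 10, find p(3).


Using direct substitution:
  5 * (3)^5 = 1215
  -10 * (3)^4 = -810
  -7 * (3)^3 = -189
  9 * (3)^2 = 81
  8 * (3)^1 = 24
  constant: 10
Sum = 1215 - 810 - 189 + 81 + 24 + 10 = 331


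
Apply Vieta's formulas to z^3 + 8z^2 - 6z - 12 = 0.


Monic cubic z^3+bz^2+cz+d=0: sum=-b, pairwise sum=c, product=-d.
b=8, c=-6, d=-12
r1+r2+r3 = -8
r1r2+r1r3+r2r3 = -6
r1r2r3 = 12


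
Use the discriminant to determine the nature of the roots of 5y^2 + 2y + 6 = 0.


D = b^2 - 4ac = (2)^2 - 4(5)(6) = 4 - 120 = -116
Since D < 0: two complex conjugate roots (no real roots)


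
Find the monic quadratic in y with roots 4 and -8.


p(y) = (y - 4)(y + 8)
Expand: y^2 + 4y - 32


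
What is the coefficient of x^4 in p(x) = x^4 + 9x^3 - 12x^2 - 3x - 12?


Read off the coefficient of x^4: 1


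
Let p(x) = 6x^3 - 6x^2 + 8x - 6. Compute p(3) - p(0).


p(3) = 126
p(0) = -6
p(3) - p(0) = 126 + 6 = 132


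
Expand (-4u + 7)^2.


Expand (-4u + 7)^2 by repeated multiplication:
= 16u^2 - 56u + 49


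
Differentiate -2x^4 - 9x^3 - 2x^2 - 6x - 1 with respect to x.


Apply the power rule term by term:
  d/dx(-2x^4) = -8x^3
  d/dx(-9x^3) = -27x^2
  d/dx(-2x^2) = -4x
  d/dx(-6x) = -6
  d/dx(-1) = 0
p'(x) = -8x^3 - 27x^2 - 4x - 6


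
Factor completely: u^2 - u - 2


Roots satisfy r1 + r2 = -b/a = 1 and r1*r2 = c/a = -2.
So r1 = -1, r2 = 2.
u^2 - u - 2 = (u - r1)(u - r2) = (u + 1)(u - 2)


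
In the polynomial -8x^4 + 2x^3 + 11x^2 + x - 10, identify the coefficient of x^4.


Read off the coefficient of x^4: -8


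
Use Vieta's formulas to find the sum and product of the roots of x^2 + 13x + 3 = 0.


For ax^2+bx+c=0: sum = -b/a, product = c/a.
a=1, b=13, c=3
Sum = -(13)/1 = -13
Product = (3)/1 = 3


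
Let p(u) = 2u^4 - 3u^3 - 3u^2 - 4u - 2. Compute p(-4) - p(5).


p(-4) = 670
p(5) = 778
p(-4) - p(5) = 670 - 778 = -108


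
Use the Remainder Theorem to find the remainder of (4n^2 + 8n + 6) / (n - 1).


By the Remainder Theorem, the remainder equals p(1):
  4*(1)^2 = 4
  8*(1)^1 = 8
  constant: 6
Sum: 4 + 8 + 6 = 18


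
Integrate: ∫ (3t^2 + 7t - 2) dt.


Reverse power rule on each term:
  ∫ 3t^2 dt = t^3
  ∫ 7t dt = (7/2)t^2
  ∫ -2 dt = -2t
F(t) = t^3 + (7/2)t^2 - 2t + C


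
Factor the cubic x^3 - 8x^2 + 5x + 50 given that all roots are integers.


Try integer roots (divisors of 50). x=-2: p(-2)=0.
Divide out (x + 2): quotient is x^2 - 10x + 25.
Factor the quadratic: (x - 5)(x - 5)
Result: (x + 2)(x - 5)(x - 5)


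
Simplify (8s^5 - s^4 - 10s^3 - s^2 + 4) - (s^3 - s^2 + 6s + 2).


Distribute the minus sign:
  (8s^5 - s^4 - 10s^3 - s^2 + 4)
- (s^3 - s^2 + 6s + 2)
Negate second polynomial: -s^3 + s^2 - 6s - 2
Add: 8s^5 - s^4 - 11s^3 - 6s + 2


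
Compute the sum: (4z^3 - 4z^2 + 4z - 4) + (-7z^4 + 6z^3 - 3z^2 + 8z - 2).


Align terms by degree and add:
  4z^3 - 4z^2 + 4z - 4
  -7z^4 + 6z^3 - 3z^2 + 8z - 2
= -7z^4 + 10z^3 - 7z^2 + 12z - 6


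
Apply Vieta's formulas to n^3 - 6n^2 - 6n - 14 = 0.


Monic cubic n^3+bn^2+cn+d=0: sum=-b, pairwise sum=c, product=-d.
b=-6, c=-6, d=-14
r1+r2+r3 = 6
r1r2+r1r3+r2r3 = -6
r1r2r3 = 14


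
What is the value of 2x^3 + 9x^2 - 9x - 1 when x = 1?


Using direct substitution:
  2 * (1)^3 = 2
  9 * (1)^2 = 9
  -9 * (1)^1 = -9
  constant: -1
Sum = 2 + 9 - 9 - 1 = 1


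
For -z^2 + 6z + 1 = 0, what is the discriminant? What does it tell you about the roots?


D = b^2 - 4ac = (6)^2 - 4(-1)(1) = 36 + 4 = 40
Since D > 0: two distinct irrational roots


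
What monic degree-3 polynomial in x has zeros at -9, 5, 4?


p(x) = (x + 9)(x - 5)(x - 4)
Expand: x^3 - 61x + 180


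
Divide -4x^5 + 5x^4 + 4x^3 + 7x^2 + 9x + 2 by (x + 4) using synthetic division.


Synthetic division with c = -4. Coefficients: -4, 5, 4, 7, 9, 2
Bring down -4.
  -4 * -4 = 16; 16 + 5 = 21
  21 * -4 = -84; -84 + 4 = -80
  -80 * -4 = 320; 320 + 7 = 327
  327 * -4 = -1308; -1308 + 9 = -1299
  -1299 * -4 = 5196; 5196 + 2 = 5198
Quotient: -4x^4 + 21x^3 - 80x^2 + 327x - 1299, Remainder: 5198


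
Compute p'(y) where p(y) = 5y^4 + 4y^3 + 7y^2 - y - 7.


Apply the power rule term by term:
  d/dy(5y^4) = 20y^3
  d/dy(4y^3) = 12y^2
  d/dy(7y^2) = 14y
  d/dy(-y) = -1
  d/dy(-7) = 0
p'(y) = 20y^3 + 12y^2 + 14y - 1


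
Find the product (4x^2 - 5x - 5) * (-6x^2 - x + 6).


Distribute each term of the first polynomial:
  (4x^2)(-6x^2 - x + 6) = -24x^4 - 4x^3 + 24x^2
  (-5x)(-6x^2 - x + 6) = 30x^3 + 5x^2 - 30x
  (-5)(-6x^2 - x + 6) = 30x^2 + 5x - 30
Sum: -24x^4 + 26x^3 + 59x^2 - 25x - 30


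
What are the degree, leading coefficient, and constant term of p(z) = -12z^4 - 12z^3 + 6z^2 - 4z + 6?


Highest power of z is 4, with coefficient -12. Constant term is 6.
Degree = 4, leading coefficient = -12, constant term = 6


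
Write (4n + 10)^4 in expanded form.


Expand (4n + 10)^4 by repeated multiplication:
  (4n + 10)^2 = 16n^2 + 80n + 100
  (4n + 10)^3 = 64n^3 + 480n^2 + 1200n + 1000
= 256n^4 + 2560n^3 + 9600n^2 + 16000n + 10000


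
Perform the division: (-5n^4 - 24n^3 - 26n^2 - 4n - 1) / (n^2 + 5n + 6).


(-5n^4 - 24n^3 - 26n^2 - 4n - 1) / (n^2 + 5n + 6)
Step 1: -5n^2 * (n^2 + 5n + 6) = -5n^4 - 25n^3 - 30n^2; subtract.
Step 2: n * (n^2 + 5n + 6) = n^3 + 5n^2 + 6n; subtract.
Step 3: -1 * (n^2 + 5n + 6) = -n^2 - 5n - 6; subtract.
Quotient: -5n^2 + n - 1, Remainder: -5n + 5


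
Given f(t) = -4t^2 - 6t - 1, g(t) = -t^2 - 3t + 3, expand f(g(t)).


Substitute g(t) into f:
f(g(t)) = -4*(-t^2 - 3t + 3)^2 + (-6)*(-t^2 - 3t + 3) + (-1)
(-t^2 - 3t + 3)^2 = t^4 + 6t^3 + 3t^2 - 18t + 9
Expand and combine: -4t^4 - 24t^3 - 6t^2 + 90t - 55


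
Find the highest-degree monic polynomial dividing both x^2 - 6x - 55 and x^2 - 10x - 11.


Factor each:
  x^2 - 6x - 55 = (x - 11)(x + 5)
  x^2 - 10x - 11 = (x - 11)(x + 1)
Common monic factor: x - 11


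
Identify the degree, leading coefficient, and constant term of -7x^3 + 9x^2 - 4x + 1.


Highest power of x is 3, with coefficient -7. Constant term is 1.
Degree = 3, leading coefficient = -7, constant term = 1


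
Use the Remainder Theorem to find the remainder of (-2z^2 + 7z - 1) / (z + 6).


By the Remainder Theorem, the remainder equals p(-6):
  -2*(-6)^2 = -72
  7*(-6)^1 = -42
  constant: -1
Sum: -72 - 42 - 1 = -115


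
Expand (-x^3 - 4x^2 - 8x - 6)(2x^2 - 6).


Distribute each term of the first polynomial:
  (-x^3)(2x^2 - 6) = -2x^5 + 6x^3
  (-4x^2)(2x^2 - 6) = -8x^4 + 24x^2
  (-8x)(2x^2 - 6) = -16x^3 + 48x
  (-6)(2x^2 - 6) = -12x^2 + 36
Sum: -2x^5 - 8x^4 - 10x^3 + 12x^2 + 48x + 36


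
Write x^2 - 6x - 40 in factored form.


Roots satisfy r1 + r2 = -b/a = 6 and r1*r2 = c/a = -40.
So r1 = 10, r2 = -4.
x^2 - 6x - 40 = (x - r1)(x - r2) = (x - 10)(x + 4)


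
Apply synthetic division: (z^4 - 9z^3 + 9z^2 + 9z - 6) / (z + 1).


Synthetic division with c = -1. Coefficients: 1, -9, 9, 9, -6
Bring down 1.
  1 * -1 = -1; -1 - 9 = -10
  -10 * -1 = 10; 10 + 9 = 19
  19 * -1 = -19; -19 + 9 = -10
  -10 * -1 = 10; 10 - 6 = 4
Quotient: z^3 - 10z^2 + 19z - 10, Remainder: 4


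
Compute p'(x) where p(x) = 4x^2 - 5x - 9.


Apply the power rule term by term:
  d/dx(4x^2) = 8x
  d/dx(-5x) = -5
  d/dx(-9) = 0
p'(x) = 8x - 5


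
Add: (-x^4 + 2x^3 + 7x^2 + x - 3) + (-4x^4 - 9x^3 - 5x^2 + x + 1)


Align terms by degree and add:
  -x^4 + 2x^3 + 7x^2 + x - 3
  -4x^4 - 9x^3 - 5x^2 + x + 1
= -5x^4 - 7x^3 + 2x^2 + 2x - 2


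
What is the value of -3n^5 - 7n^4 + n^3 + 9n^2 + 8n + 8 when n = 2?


Using direct substitution:
  -3 * (2)^5 = -96
  -7 * (2)^4 = -112
  1 * (2)^3 = 8
  9 * (2)^2 = 36
  8 * (2)^1 = 16
  constant: 8
Sum = -96 - 112 + 8 + 36 + 16 + 8 = -140


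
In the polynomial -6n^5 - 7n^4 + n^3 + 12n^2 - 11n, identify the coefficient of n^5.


Read off the coefficient of n^5: -6


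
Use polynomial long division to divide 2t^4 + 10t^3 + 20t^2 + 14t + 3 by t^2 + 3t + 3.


(2t^4 + 10t^3 + 20t^2 + 14t + 3) / (t^2 + 3t + 3)
Step 1: 2t^2 * (t^2 + 3t + 3) = 2t^4 + 6t^3 + 6t^2; subtract.
Step 2: 4t * (t^2 + 3t + 3) = 4t^3 + 12t^2 + 12t; subtract.
Step 3: 2 * (t^2 + 3t + 3) = 2t^2 + 6t + 6; subtract.
Quotient: 2t^2 + 4t + 2, Remainder: -4t - 3


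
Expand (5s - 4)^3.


Expand (5s - 4)^3 by repeated multiplication:
  (5s - 4)^2 = 25s^2 - 40s + 16
= 125s^3 - 300s^2 + 240s - 64


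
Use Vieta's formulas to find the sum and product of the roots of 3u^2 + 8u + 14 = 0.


For au^2+bu+c=0: sum = -b/a, product = c/a.
a=3, b=8, c=14
Sum = -(8)/3 = -8/3
Product = (14)/3 = 14/3


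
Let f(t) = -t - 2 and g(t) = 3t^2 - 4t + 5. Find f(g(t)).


Substitute g(t) into f:
f(g(t)) = -1*(3t^2 - 4t + 5) + (-2)
Expand and combine: -3t^2 + 4t - 7


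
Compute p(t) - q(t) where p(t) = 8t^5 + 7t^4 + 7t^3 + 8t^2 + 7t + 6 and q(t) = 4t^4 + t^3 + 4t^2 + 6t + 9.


Distribute the minus sign:
  (8t^5 + 7t^4 + 7t^3 + 8t^2 + 7t + 6)
- (4t^4 + t^3 + 4t^2 + 6t + 9)
Negate second polynomial: -4t^4 - t^3 - 4t^2 - 6t - 9
Add: 8t^5 + 3t^4 + 6t^3 + 4t^2 + t - 3


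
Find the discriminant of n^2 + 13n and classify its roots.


D = b^2 - 4ac = (13)^2 - 4(1)(0) = 169 = 169
Since D > 0: two distinct rational roots


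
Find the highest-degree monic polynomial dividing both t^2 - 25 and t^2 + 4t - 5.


Factor each:
  t^2 - 25 = (t + 5)(t - 5)
  t^2 + 4t - 5 = (t + 5)(t - 1)
Common monic factor: t + 5


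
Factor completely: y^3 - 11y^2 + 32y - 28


Try integer roots (divisors of -28). y=7: p(7)=0.
Divide out (y - 7): quotient is y^2 - 4y + 4.
Factor the quadratic: (y - 2)(y - 2)
Result: (y - 7)(y - 2)(y - 2)


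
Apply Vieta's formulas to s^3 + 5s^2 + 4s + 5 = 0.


Monic cubic s^3+bs^2+cs+d=0: sum=-b, pairwise sum=c, product=-d.
b=5, c=4, d=5
r1+r2+r3 = -5
r1r2+r1r3+r2r3 = 4
r1r2r3 = -5


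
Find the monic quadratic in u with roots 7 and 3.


p(u) = (u - 7)(u - 3)
Expand: u^2 - 10u + 21


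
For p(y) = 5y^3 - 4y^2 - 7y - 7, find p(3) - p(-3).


p(3) = 71
p(-3) = -157
p(3) - p(-3) = 71 + 157 = 228


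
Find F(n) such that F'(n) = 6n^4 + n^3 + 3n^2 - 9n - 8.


Reverse power rule on each term:
  ∫ 6n^4 dn = (6/5)n^5
  ∫ n^3 dn = (1/4)n^4
  ∫ 3n^2 dn = n^3
  ∫ -9n dn = -(9/2)n^2
  ∫ -8 dn = -8n
F(n) = (6/5)n^5 + (1/4)n^4 + n^3 - (9/2)n^2 - 8n + C


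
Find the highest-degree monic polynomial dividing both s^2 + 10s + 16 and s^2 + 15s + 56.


Factor each:
  s^2 + 10s + 16 = (s + 8)(s + 2)
  s^2 + 15s + 56 = (s + 8)(s + 7)
Common monic factor: s + 8


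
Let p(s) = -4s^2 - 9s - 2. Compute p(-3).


Using direct substitution:
  -4 * (-3)^2 = -36
  -9 * (-3)^1 = 27
  constant: -2
Sum = -36 + 27 - 2 = -11


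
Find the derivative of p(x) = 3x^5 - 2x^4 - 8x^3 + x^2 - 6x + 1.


Apply the power rule term by term:
  d/dx(3x^5) = 15x^4
  d/dx(-2x^4) = -8x^3
  d/dx(-8x^3) = -24x^2
  d/dx(x^2) = 2x
  d/dx(-6x) = -6
  d/dx(1) = 0
p'(x) = 15x^4 - 8x^3 - 24x^2 + 2x - 6


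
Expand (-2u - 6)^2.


Expand (-2u - 6)^2 by repeated multiplication:
= 4u^2 + 24u + 36


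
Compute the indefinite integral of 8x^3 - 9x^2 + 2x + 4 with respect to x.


Reverse power rule on each term:
  ∫ 8x^3 dx = 2x^4
  ∫ -9x^2 dx = -3x^3
  ∫ 2x dx = x^2
  ∫ 4 dx = 4x
F(x) = 2x^4 - 3x^3 + x^2 + 4x + C


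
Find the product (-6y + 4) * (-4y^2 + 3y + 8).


Distribute each term of the first polynomial:
  (-6y)(-4y^2 + 3y + 8) = 24y^3 - 18y^2 - 48y
  (4)(-4y^2 + 3y + 8) = -16y^2 + 12y + 32
Sum: 24y^3 - 34y^2 - 36y + 32


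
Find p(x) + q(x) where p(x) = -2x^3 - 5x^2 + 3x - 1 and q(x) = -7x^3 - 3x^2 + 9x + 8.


Align terms by degree and add:
  -2x^3 - 5x^2 + 3x - 1
  -7x^3 - 3x^2 + 9x + 8
= -9x^3 - 8x^2 + 12x + 7


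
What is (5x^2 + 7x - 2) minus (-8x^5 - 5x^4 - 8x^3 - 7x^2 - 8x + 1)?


Distribute the minus sign:
  (5x^2 + 7x - 2)
- (-8x^5 - 5x^4 - 8x^3 - 7x^2 - 8x + 1)
Negate second polynomial: 8x^5 + 5x^4 + 8x^3 + 7x^2 + 8x - 1
Add: 8x^5 + 5x^4 + 8x^3 + 12x^2 + 15x - 3


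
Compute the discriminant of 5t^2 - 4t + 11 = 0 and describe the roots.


D = b^2 - 4ac = (-4)^2 - 4(5)(11) = 16 - 220 = -204
Since D < 0: two complex conjugate roots (no real roots)


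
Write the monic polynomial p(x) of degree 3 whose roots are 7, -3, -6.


p(x) = (x - 7)(x + 3)(x + 6)
Expand: x^3 + 2x^2 - 45x - 126


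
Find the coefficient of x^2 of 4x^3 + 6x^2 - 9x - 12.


Read off the coefficient of x^2: 6


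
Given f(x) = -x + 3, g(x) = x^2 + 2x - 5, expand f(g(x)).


Substitute g(x) into f:
f(g(x)) = -1*(x^2 + 2x - 5) + 3
Expand and combine: -x^2 - 2x + 8


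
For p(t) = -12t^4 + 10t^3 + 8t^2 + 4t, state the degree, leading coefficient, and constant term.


Highest power of t is 4, with coefficient -12. Constant term is 0.
Degree = 4, leading coefficient = -12, constant term = 0


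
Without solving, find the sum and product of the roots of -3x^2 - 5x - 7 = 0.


For ax^2+bx+c=0: sum = -b/a, product = c/a.
a=-3, b=-5, c=-7
Sum = -(-5)/-3 = -5/3
Product = (-7)/-3 = 7/3


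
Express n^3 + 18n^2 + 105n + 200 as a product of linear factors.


Try integer roots (divisors of 200). n=-5: p(-5)=0.
Divide out (n + 5): quotient is n^2 + 13n + 40.
Factor the quadratic: (n + 8)(n + 5)
Result: (n + 5)(n + 8)(n + 5)


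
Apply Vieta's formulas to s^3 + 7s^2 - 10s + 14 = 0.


Monic cubic s^3+bs^2+cs+d=0: sum=-b, pairwise sum=c, product=-d.
b=7, c=-10, d=14
r1+r2+r3 = -7
r1r2+r1r3+r2r3 = -10
r1r2r3 = -14


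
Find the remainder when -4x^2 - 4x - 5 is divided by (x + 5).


By the Remainder Theorem, the remainder equals p(-5):
  -4*(-5)^2 = -100
  -4*(-5)^1 = 20
  constant: -5
Sum: -100 + 20 - 5 = -85


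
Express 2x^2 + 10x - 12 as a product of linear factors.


Roots satisfy r1 + r2 = -b/a = -5 and r1*r2 = c/a = -6.
So r1 = -6, r2 = 1.
2x^2 + 10x - 12 = 2(x - r1)(x - r2) = 2(x + 6)(x - 1)


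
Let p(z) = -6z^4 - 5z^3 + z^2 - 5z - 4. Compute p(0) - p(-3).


p(0) = -4
p(-3) = -331
p(0) - p(-3) = -4 + 331 = 327


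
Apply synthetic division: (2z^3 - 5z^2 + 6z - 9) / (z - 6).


Synthetic division with c = 6. Coefficients: 2, -5, 6, -9
Bring down 2.
  2 * 6 = 12; 12 - 5 = 7
  7 * 6 = 42; 42 + 6 = 48
  48 * 6 = 288; 288 - 9 = 279
Quotient: 2z^2 + 7z + 48, Remainder: 279


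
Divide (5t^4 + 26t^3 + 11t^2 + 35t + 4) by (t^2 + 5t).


(5t^4 + 26t^3 + 11t^2 + 35t + 4) / (t^2 + 5t)
Step 1: 5t^2 * (t^2 + 5t) = 5t^4 + 25t^3; subtract.
Step 2: t * (t^2 + 5t) = t^3 + 5t^2; subtract.
Step 3: 6 * (t^2 + 5t) = 6t^2 + 30t; subtract.
Quotient: 5t^2 + t + 6, Remainder: 5t + 4


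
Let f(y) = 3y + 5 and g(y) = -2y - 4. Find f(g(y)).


Substitute g(y) into f:
f(g(y)) = 3*(-2y - 4) + 5
Expand and combine: -6y - 7


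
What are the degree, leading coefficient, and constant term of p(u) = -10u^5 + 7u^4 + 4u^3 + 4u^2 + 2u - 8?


Highest power of u is 5, with coefficient -10. Constant term is -8.
Degree = 5, leading coefficient = -10, constant term = -8


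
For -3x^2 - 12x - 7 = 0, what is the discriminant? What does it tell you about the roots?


D = b^2 - 4ac = (-12)^2 - 4(-3)(-7) = 144 - 84 = 60
Since D > 0: two distinct irrational roots


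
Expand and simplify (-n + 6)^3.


Expand (-n + 6)^3 by repeated multiplication:
  (-n + 6)^2 = n^2 - 12n + 36
= -n^3 + 18n^2 - 108n + 216


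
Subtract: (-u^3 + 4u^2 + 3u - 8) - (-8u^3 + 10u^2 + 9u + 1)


Distribute the minus sign:
  (-u^3 + 4u^2 + 3u - 8)
- (-8u^3 + 10u^2 + 9u + 1)
Negate second polynomial: 8u^3 - 10u^2 - 9u - 1
Add: 7u^3 - 6u^2 - 6u - 9


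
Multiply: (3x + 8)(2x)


Distribute each term of the first polynomial:
  (3x)(2x) = 6x^2
  (8)(2x) = 16x
Sum: 6x^2 + 16x


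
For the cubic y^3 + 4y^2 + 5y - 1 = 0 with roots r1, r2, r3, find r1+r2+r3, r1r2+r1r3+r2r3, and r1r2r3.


Monic cubic y^3+by^2+cy+d=0: sum=-b, pairwise sum=c, product=-d.
b=4, c=5, d=-1
r1+r2+r3 = -4
r1r2+r1r3+r2r3 = 5
r1r2r3 = 1


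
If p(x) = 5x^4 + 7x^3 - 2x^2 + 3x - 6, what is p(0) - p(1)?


p(0) = -6
p(1) = 7
p(0) - p(1) = -6 - 7 = -13


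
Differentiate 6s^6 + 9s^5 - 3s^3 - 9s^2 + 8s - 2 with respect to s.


Apply the power rule term by term:
  d/ds(6s^6) = 36s^5
  d/ds(9s^5) = 45s^4
  d/ds(-3s^3) = -9s^2
  d/ds(-9s^2) = -18s
  d/ds(8s) = 8
  d/ds(-2) = 0
p'(s) = 36s^5 + 45s^4 - 9s^2 - 18s + 8


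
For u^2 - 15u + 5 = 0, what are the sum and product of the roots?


For au^2+bu+c=0: sum = -b/a, product = c/a.
a=1, b=-15, c=5
Sum = -(-15)/1 = 15
Product = (5)/1 = 5


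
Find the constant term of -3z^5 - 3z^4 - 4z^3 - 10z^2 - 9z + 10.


Read off the constant term: 10


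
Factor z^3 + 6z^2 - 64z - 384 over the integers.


Try integer roots (divisors of -384). z=-8: p(-8)=0.
Divide out (z + 8): quotient is z^2 - 2z - 48.
Factor the quadratic: (z + 6)(z - 8)
Result: (z + 8)(z + 6)(z - 8)


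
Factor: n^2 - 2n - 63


Roots satisfy r1 + r2 = -b/a = 2 and r1*r2 = c/a = -63.
So r1 = -7, r2 = 9.
n^2 - 2n - 63 = (n - r1)(n - r2) = (n + 7)(n - 9)


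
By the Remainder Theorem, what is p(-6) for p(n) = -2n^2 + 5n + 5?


By the Remainder Theorem, the remainder equals p(-6):
  -2*(-6)^2 = -72
  5*(-6)^1 = -30
  constant: 5
Sum: -72 - 30 + 5 = -97


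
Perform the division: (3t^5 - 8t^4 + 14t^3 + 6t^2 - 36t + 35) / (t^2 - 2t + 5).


(3t^5 - 8t^4 + 14t^3 + 6t^2 - 36t + 35) / (t^2 - 2t + 5)
Step 1: 3t^3 * (t^2 - 2t + 5) = 3t^5 - 6t^4 + 15t^3; subtract.
Step 2: -2t^2 * (t^2 - 2t + 5) = -2t^4 + 4t^3 - 10t^2; subtract.
Step 3: -5t * (t^2 - 2t + 5) = -5t^3 + 10t^2 - 25t; subtract.
Step 4: 6 * (t^2 - 2t + 5) = 6t^2 - 12t + 30; subtract.
Quotient: 3t^3 - 2t^2 - 5t + 6, Remainder: t + 5


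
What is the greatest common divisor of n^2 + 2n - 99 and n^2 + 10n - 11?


Factor each:
  n^2 + 2n - 99 = (n + 11)(n - 9)
  n^2 + 10n - 11 = (n + 11)(n - 1)
Common monic factor: n + 11


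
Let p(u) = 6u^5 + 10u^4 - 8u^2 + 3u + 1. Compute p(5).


Using direct substitution:
  6 * (5)^5 = 18750
  10 * (5)^4 = 6250
  0 * (5)^3 = 0
  -8 * (5)^2 = -200
  3 * (5)^1 = 15
  constant: 1
Sum = 18750 + 6250 + 0 - 200 + 15 + 1 = 24816


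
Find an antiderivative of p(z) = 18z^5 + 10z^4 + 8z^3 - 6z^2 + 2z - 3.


Reverse power rule on each term:
  ∫ 18z^5 dz = 3z^6
  ∫ 10z^4 dz = 2z^5
  ∫ 8z^3 dz = 2z^4
  ∫ -6z^2 dz = -2z^3
  ∫ 2z dz = z^2
  ∫ -3 dz = -3z
F(z) = 3z^6 + 2z^5 + 2z^4 - 2z^3 + z^2 - 3z + C


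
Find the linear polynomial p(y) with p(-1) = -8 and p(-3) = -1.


p(y) = my + b. Using p(-1)=-8, p(-3)=-1:
m = (-8 + 1)/(-1 + 3) = -7/2 = -7/2
b = -8 - m*(-1) = -8 - 7/2 = -23/2
p(y) = -(7/2)y - (23/2)


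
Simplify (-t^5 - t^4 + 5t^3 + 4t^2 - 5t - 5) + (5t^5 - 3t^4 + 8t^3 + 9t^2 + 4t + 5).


Align terms by degree and add:
  -t^5 - t^4 + 5t^3 + 4t^2 - 5t - 5
+ 5t^5 - 3t^4 + 8t^3 + 9t^2 + 4t + 5
= 4t^5 - 4t^4 + 13t^3 + 13t^2 - t


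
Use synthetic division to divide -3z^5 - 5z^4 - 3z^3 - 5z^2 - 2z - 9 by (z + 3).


Synthetic division with c = -3. Coefficients: -3, -5, -3, -5, -2, -9
Bring down -3.
  -3 * -3 = 9; 9 - 5 = 4
  4 * -3 = -12; -12 - 3 = -15
  -15 * -3 = 45; 45 - 5 = 40
  40 * -3 = -120; -120 - 2 = -122
  -122 * -3 = 366; 366 - 9 = 357
Quotient: -3z^4 + 4z^3 - 15z^2 + 40z - 122, Remainder: 357


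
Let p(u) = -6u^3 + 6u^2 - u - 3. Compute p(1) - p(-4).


p(1) = -4
p(-4) = 481
p(1) - p(-4) = -4 - 481 = -485


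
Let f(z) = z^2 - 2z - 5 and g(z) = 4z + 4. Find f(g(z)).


Substitute g(z) into f:
f(g(z)) = 1*(4z + 4)^2 + (-2)*(4z + 4) + (-5)
(4z + 4)^2 = 16z^2 + 32z + 16
Expand and combine: 16z^2 + 24z + 3


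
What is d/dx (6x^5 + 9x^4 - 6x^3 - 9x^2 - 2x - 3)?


Apply the power rule term by term:
  d/dx(6x^5) = 30x^4
  d/dx(9x^4) = 36x^3
  d/dx(-6x^3) = -18x^2
  d/dx(-9x^2) = -18x
  d/dx(-2x) = -2
  d/dx(-3) = 0
p'(x) = 30x^4 + 36x^3 - 18x^2 - 18x - 2


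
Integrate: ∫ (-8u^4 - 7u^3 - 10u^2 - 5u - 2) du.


Reverse power rule on each term:
  ∫ -8u^4 du = -(8/5)u^5
  ∫ -7u^3 du = -(7/4)u^4
  ∫ -10u^2 du = -(10/3)u^3
  ∫ -5u du = -(5/2)u^2
  ∫ -2 du = -2u
F(u) = -(8/5)u^5 - (7/4)u^4 - (10/3)u^3 - (5/2)u^2 - 2u + C


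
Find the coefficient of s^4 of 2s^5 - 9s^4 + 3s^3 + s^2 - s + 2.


Read off the coefficient of s^4: -9


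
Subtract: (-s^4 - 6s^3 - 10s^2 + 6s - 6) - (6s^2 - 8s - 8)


Distribute the minus sign:
  (-s^4 - 6s^3 - 10s^2 + 6s - 6)
- (6s^2 - 8s - 8)
Negate second polynomial: -6s^2 + 8s + 8
Add: -s^4 - 6s^3 - 16s^2 + 14s + 2


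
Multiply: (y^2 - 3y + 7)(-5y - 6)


Distribute each term of the first polynomial:
  (y^2)(-5y - 6) = -5y^3 - 6y^2
  (-3y)(-5y - 6) = 15y^2 + 18y
  (7)(-5y - 6) = -35y - 42
Sum: -5y^3 + 9y^2 - 17y - 42


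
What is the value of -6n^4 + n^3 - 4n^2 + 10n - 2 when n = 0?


Using direct substitution:
  -6 * (0)^4 = 0
  1 * (0)^3 = 0
  -4 * (0)^2 = 0
  10 * (0)^1 = 0
  constant: -2
Sum = 0 + 0 + 0 + 0 - 2 = -2


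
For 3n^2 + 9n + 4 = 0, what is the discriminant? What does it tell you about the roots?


D = b^2 - 4ac = (9)^2 - 4(3)(4) = 81 - 48 = 33
Since D > 0: two distinct irrational roots


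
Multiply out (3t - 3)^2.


Expand (3t - 3)^2 by repeated multiplication:
= 9t^2 - 18t + 9


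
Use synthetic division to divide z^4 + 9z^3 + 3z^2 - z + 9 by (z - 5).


Synthetic division with c = 5. Coefficients: 1, 9, 3, -1, 9
Bring down 1.
  1 * 5 = 5; 5 + 9 = 14
  14 * 5 = 70; 70 + 3 = 73
  73 * 5 = 365; 365 - 1 = 364
  364 * 5 = 1820; 1820 + 9 = 1829
Quotient: z^3 + 14z^2 + 73z + 364, Remainder: 1829


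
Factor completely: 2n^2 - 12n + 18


Roots satisfy r1 + r2 = -b/a = 6 and r1*r2 = c/a = 9.
So r1 = 3, r2 = 3.
2n^2 - 12n + 18 = 2(n - r1)(n - r2) = 2(n - 3)(n - 3)


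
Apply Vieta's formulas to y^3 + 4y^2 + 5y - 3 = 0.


Monic cubic y^3+by^2+cy+d=0: sum=-b, pairwise sum=c, product=-d.
b=4, c=5, d=-3
r1+r2+r3 = -4
r1r2+r1r3+r2r3 = 5
r1r2r3 = 3
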